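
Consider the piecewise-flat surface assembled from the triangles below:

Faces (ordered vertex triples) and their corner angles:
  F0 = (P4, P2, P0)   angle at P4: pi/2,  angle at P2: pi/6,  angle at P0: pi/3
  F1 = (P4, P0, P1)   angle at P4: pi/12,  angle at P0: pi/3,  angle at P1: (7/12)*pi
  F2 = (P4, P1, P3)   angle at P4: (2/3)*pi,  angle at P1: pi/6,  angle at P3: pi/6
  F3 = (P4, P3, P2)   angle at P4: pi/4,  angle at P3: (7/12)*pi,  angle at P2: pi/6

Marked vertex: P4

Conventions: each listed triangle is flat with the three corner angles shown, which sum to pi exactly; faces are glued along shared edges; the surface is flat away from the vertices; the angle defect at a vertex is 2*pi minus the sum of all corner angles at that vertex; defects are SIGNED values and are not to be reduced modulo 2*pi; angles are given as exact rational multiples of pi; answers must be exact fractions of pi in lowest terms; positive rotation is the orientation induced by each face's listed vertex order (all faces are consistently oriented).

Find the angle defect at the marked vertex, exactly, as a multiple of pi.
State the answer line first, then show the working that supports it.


Answer: defect(P4) = pi/2

Sum of corner angles at P4: (3/2)*pi
defect = 2*pi - (3/2)*pi


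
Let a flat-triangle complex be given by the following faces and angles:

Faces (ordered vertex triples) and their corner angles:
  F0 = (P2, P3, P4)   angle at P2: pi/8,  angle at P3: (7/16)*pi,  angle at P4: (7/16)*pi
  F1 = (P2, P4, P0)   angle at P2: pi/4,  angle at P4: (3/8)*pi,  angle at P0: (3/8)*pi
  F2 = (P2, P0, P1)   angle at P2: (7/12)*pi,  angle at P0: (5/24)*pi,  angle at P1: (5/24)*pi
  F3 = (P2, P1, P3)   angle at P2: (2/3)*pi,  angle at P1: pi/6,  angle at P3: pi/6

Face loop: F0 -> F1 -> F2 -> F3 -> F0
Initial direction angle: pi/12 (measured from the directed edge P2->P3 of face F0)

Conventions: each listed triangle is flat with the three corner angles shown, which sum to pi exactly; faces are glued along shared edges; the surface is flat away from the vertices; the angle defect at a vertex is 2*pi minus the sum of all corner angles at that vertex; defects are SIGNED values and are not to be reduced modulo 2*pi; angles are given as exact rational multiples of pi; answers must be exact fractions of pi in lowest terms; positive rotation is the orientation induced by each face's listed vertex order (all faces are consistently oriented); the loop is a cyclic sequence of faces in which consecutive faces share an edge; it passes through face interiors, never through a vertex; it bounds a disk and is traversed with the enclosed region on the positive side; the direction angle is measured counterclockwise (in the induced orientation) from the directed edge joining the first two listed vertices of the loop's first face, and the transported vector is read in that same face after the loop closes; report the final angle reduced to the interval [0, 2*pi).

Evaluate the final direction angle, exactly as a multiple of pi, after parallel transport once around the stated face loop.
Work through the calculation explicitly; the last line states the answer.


enclosed vertex P2: corner angles sum to (13/8)*pi, defect = 2*pi - (13/8)*pi = (3/8)*pi
the final direction is the initial angle plus the enclosed defects, taken mod 2*pi in the induced orientation
final angle = pi/12 + (3/8)*pi = (11/24)*pi (mod 2*pi)

Answer: final direction angle = (11/24)*pi


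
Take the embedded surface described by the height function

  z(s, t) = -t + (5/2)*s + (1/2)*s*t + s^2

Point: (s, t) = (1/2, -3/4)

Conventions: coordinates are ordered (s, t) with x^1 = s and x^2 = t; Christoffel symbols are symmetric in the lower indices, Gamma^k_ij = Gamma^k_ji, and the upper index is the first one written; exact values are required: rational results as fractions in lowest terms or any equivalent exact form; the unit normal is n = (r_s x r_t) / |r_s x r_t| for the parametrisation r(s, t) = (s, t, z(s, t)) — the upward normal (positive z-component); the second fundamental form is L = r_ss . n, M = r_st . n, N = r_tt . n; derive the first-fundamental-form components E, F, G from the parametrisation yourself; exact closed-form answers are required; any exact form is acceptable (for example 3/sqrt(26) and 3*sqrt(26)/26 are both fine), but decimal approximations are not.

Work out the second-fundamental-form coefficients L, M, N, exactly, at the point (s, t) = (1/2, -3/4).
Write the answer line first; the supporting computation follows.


Answer: L = 16*sqrt(29)/145, M = 4*sqrt(29)/145, N = 0

z_s = 25/8, z_t = -3/4, z_ss = 2, z_st = 1/2, z_tt = 0
E = 689/64, F = -75/32, G = 25/16; answer radicand W^2 = 725/64
unnormalised second-form numerators: l = 2, m = 1/2, n = 0; L = l/sqrt(725/64), and similarly M = m/sqrt(W^2), N = n/sqrt(W^2)


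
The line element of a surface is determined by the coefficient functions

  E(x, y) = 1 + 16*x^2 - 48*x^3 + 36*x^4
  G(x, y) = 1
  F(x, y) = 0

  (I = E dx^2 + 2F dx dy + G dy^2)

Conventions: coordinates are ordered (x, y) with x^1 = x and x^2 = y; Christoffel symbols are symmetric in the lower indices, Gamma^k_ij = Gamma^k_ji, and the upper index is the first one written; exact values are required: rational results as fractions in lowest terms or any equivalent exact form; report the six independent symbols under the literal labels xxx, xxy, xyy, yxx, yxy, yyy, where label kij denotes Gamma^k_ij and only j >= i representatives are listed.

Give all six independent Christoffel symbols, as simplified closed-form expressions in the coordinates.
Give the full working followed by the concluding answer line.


E = 1 + 16*x^2 - 48*x^3 + 36*x^4; F = 0; G = 1
Gamma^k_ij = (1/2) g^{kl} (d_i g_jl + d_j g_il - d_l g_ij), with g^inv = (1/(EG-F^2)) [[G, -F], [-F, E]]
first partials: E_x = 32*x - 144*x^2 + 144*x^3, E_y = 0, F_x = 0, F_y = 0, G_x = 0, G_y = 0
D = EG - F^2 = 1 + 16*x^2 - 48*x^3 + 36*x^4
expanded: Gamma^x_xx = (G E_x - 2F F_x + F E_y)/(2D), Gamma^x_xy = (G E_y - F G_x)/(2D), Gamma^x_yy = (2G F_y - G G_x - F G_y)/(2D), Gamma^y_xx = (2E F_x - E E_y - F E_x)/(2D), Gamma^y_xy = (E G_x - F E_y)/(2D), Gamma^y_yy = (E G_y - 2F F_y + F G_x)/(2D); substitute and cancel common factors

Answer: Gamma_xxx = (72*x^3 - 72*x^2 + 16*x)/(36*x^4 - 48*x^3 + 16*x^2 + 1), Gamma_xxy = 0, Gamma_xyy = 0, Gamma_yxx = 0, Gamma_yxy = 0, Gamma_yyy = 0


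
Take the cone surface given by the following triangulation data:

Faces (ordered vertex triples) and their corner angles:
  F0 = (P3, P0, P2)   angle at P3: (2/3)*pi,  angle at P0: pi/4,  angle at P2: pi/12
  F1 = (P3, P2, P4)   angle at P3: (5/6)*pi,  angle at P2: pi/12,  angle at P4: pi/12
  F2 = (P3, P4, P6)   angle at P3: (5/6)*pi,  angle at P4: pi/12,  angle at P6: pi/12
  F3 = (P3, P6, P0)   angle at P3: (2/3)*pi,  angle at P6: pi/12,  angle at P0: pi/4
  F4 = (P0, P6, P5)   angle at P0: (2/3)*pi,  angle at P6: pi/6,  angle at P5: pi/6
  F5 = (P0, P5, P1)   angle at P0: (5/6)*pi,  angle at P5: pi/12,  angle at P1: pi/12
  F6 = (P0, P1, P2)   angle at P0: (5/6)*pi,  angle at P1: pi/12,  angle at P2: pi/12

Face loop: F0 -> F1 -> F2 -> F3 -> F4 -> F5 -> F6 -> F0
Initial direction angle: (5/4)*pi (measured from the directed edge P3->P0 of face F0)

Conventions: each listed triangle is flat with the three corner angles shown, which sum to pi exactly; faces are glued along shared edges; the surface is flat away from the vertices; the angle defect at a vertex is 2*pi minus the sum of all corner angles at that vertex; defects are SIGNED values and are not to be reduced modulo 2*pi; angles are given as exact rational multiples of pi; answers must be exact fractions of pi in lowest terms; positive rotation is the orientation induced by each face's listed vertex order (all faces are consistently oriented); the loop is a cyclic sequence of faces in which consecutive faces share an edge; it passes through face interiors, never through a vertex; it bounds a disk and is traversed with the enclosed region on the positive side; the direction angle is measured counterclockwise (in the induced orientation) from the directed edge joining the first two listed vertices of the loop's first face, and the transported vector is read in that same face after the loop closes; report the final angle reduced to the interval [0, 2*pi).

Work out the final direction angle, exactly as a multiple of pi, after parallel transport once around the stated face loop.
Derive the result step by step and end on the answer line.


enclosed vertex P0: corner angles sum to (17/6)*pi, defect = 2*pi - (17/6)*pi = (-5/6)*pi
enclosed vertex P3: corner angles sum to 3*pi, defect = 2*pi - 3*pi = -pi
final direction = starting direction + enclosed defect total, reduced mod 2*pi (induced orientation)
final angle = (5/4)*pi - (11/6)*pi = (17/12)*pi (mod 2*pi)

Answer: final direction angle = (17/12)*pi


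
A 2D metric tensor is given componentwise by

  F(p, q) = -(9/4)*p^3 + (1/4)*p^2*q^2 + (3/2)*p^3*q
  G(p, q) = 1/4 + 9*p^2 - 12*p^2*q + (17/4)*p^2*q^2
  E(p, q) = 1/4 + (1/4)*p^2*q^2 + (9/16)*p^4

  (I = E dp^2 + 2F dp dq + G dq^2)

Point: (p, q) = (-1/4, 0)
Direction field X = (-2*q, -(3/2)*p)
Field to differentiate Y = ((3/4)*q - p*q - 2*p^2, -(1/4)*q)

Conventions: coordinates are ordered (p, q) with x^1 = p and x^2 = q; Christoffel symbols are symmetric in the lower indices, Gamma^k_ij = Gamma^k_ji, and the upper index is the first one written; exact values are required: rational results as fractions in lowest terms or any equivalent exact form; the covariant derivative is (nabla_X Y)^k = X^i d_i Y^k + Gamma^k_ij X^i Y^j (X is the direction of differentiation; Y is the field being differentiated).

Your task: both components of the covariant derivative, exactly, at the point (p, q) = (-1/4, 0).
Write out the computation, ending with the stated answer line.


E = 1033/4096, F = 9/256, G = 13/16 at the point
E_p = -9/256, E_q = 0, F_p = -27/64, F_q = -3/128, G_p = -9/2, G_q = -3/4
EG - F^2 = 3337/16384;  g^inv = (16384/3337) * [[13/16, -9/256], [-9/256, 1033/4096]]
first-kind symbols [ij,l] = (1/2)(d_i g_jl + d_j g_il - d_l g_ij): [pp,p] = E_p/2 = -9/512, [pp,q] = F_p - E_q/2 = -27/64, [pq,p] = E_q/2 = 0, [pq,q] = G_p/2 = -9/4, [qq,p] = F_q - G_p/2 = 285/128, [qq,q] = G_q/2 = -3/8
Gamma^p_ij = (G*[ij,p] - F*[ij,q])/(EG - F^2), Gamma^q_ij = (E*[ij,q] - F*[ij,p])/(EG - F^2)
Gamma_ppp = 9/3337, Gamma_ppq = 1296/3337, Gamma_pqq = 29856/3337, Gamma_qpp = -27729/53392, Gamma_qpq = -9297/3337, Gamma_qqq = -2832/3337
X = (0, 3/8), Y = (-1/8, 0) at the point

Answer: (nabla_X Y)^p = 9525/26696, (nabla_X Y)^q = 7869/213568


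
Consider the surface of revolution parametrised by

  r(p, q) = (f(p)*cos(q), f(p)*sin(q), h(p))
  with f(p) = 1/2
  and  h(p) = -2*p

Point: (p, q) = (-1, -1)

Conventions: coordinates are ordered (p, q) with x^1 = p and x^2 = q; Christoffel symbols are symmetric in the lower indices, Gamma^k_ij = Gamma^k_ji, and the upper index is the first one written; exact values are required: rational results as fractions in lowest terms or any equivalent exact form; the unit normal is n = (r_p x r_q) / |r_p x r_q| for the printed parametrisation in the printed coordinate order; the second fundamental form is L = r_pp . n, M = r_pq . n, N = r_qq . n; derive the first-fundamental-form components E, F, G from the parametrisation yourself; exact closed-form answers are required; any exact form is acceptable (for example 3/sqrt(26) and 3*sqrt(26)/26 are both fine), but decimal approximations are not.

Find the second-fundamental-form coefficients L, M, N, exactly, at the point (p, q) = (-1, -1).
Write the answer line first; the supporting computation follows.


Answer: L = 0, M = 0, N = -1/2

f = 1/2, f' = 0, f'' = 0, h' = -2, h'' = 0
E = 4, F = 0, G = 1/4; answer radicand W^2 = 4
unnormalised second-form numerators: l = 0, m = 0, n = -1; L = l/sqrt(4), and similarly M = m/sqrt(W^2), N = n/sqrt(W^2)


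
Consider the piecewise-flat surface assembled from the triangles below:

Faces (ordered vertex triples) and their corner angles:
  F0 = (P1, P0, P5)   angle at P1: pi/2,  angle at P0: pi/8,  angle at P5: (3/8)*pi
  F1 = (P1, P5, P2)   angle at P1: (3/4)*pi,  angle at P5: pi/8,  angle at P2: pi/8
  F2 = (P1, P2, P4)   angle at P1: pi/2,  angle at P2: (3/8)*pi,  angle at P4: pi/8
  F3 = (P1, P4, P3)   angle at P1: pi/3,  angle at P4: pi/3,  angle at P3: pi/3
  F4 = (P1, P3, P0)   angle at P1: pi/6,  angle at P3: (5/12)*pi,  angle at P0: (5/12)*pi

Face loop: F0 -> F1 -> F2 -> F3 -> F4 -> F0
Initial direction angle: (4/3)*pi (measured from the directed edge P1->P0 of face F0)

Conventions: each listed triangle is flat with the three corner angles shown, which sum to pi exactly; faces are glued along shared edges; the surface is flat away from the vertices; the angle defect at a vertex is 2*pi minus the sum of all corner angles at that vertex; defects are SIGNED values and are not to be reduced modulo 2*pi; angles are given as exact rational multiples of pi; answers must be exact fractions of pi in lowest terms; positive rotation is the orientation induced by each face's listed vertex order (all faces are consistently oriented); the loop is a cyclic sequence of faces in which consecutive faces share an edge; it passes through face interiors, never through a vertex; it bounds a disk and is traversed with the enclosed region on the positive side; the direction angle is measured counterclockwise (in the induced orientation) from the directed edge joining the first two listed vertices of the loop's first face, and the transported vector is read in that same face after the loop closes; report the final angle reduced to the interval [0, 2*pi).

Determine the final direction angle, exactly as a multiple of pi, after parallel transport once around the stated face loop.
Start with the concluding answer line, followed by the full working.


Answer: final direction angle = (13/12)*pi

enclosed vertex P1: corner angles sum to (9/4)*pi, defect = 2*pi - (9/4)*pi = -pi/4
the rotation equals the total enclosed defect, so the final angle is initial + defects (mod 2*pi)
final angle = (4/3)*pi - pi/4 = (13/12)*pi (mod 2*pi)


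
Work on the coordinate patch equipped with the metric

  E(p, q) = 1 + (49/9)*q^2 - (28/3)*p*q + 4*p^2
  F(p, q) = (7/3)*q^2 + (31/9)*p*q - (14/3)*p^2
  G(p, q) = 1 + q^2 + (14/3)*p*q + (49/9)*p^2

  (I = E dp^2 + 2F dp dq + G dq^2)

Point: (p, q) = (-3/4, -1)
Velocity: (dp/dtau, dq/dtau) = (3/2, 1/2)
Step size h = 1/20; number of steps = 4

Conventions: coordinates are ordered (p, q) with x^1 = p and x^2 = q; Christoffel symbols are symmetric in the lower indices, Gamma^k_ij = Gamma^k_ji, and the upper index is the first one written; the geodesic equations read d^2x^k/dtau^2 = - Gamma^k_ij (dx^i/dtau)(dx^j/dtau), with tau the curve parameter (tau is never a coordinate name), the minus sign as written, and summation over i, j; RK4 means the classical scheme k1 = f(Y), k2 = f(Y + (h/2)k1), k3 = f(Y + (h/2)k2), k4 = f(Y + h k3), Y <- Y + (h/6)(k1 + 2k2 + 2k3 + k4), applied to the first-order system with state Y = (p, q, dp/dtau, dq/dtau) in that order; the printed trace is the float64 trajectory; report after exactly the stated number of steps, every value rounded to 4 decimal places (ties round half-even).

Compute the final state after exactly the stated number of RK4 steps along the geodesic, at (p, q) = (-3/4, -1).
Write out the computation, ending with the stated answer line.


f(Y) = (dp/dtau, dq/dtau, -Gamma^p_ij Y'^i Y'^j, -Gamma^q_ij Y'^i Y'^j) with the Gammas evaluated at the stage position; h = 0.050000; intermediate values shown to 6 dp
step 0: p = -0.7500, q = -1.0000, dp/dtau = 1.5000, dq/dtau = 0.5000
step 1:
  k1: at (p, q) = (-0.750000, -1.000000), (dp/dtau, dq/dtau) = (1.500000, 0.500000); Gamma_ppp = 0.180045, Gamma_ppq = -0.210053, Gamma_pqq = -0.090023, Gamma_qpp = 0.594149, Gamma_qpq = -0.693173, Gamma_qqq = -0.297074; k1 = (1.500000, 0.500000, -0.067517, -0.222806)
  k2: at (p, q) = (-0.712500, -0.987500), (dp/dtau, dq/dtau) = (1.498312, 0.494430); Gamma_ppp = 0.199914, Gamma_ppq = -0.233233, Gamma_pqq = -0.099957, Gamma_qpp = 0.602585, Gamma_qpq = -0.703016, Gamma_qqq = -0.301293; k2 = (1.498312, 0.494430, -0.078797, -0.237510)
  k3: at (p, q) = (-0.712542, -0.987639), (dp/dtau, dq/dtau) = (1.498030, 0.494062); Gamma_ppp = 0.199931, Gamma_ppq = -0.233253, Gamma_pqq = -0.099965, Gamma_qpp = 0.602524, Gamma_qpq = -0.702945, Gamma_qqq = -0.301262; k3 = (1.498030, 0.494062, -0.078992, -0.238056)
  k4: at (p, q) = (-0.675098, -0.975297), (dp/dtau, dq/dtau) = (1.496050, 0.488097); Gamma_ppp = 0.221365, Gamma_ppq = -0.258259, Gamma_pqq = -0.110682, Gamma_qpp = 0.610048, Gamma_qpq = -0.711722, Gamma_qqq = -0.305024; k4 = (1.496050, 0.488097, -0.091912, -0.253295)
  Y <- Y + (h/6)(k1 + 2k2 + 2k3 + k4): p = -0.6751, q = -0.9753, dp/dtau = 1.4960, dq/dtau = 0.4881
step 2:
  k1: at (p, q) = (-0.675094, -0.975291), (dp/dtau, dq/dtau) = (1.496042, 0.488106); Gamma_ppp = 0.221366, Gamma_ppq = -0.258260, Gamma_pqq = -0.110683, Gamma_qpp = 0.610051, Gamma_qpq = -0.711726, Gamma_qqq = -0.305025; k1 = (1.496042, 0.488106, -0.091901, -0.253264)
  k2: at (p, q) = (-0.637693, -0.963088), (dp/dtau, dq/dtau) = (1.493744, 0.481775); Gamma_ppp = 0.244421, Gamma_ppq = -0.285158, Gamma_pqq = -0.122210, Gamma_qpp = 0.616456, Gamma_qpq = -0.719199, Gamma_qqq = -0.308228; k2 = (1.493744, 0.481775, -0.106577, -0.268799)
  k3: at (p, q) = (-0.637750, -0.963247), (dp/dtau, dq/dtau) = (1.493377, 0.481386); Gamma_ppp = 0.244426, Gamma_ppq = -0.285163, Gamma_pqq = -0.122213, Gamma_qpp = 0.616381, Gamma_qpq = -0.719111, Gamma_qqq = -0.308190; k3 = (1.493377, 0.481386, -0.106788, -0.269294)
  k4: at (p, q) = (-0.600425, -0.951222), (dp/dtau, dq/dtau) = (1.490702, 0.474642); Gamma_ppp = 0.269112, Gamma_ppq = -0.313964, Gamma_pqq = -0.134556, Gamma_qpp = 0.621408, Gamma_qpq = -0.724976, Gamma_qqq = -0.310704; k4 = (1.490702, 0.474642, -0.123415, -0.284979)
  Y <- Y + (h/6)(k1 + 2k2 + 2k3 + k4): p = -0.6004, q = -0.9512, dp/dtau = 1.4907, dq/dtau = 0.4747
step 3:
  k1: at (p, q) = (-0.600419, -0.951215), (dp/dtau, dq/dtau) = (1.490691, 0.474653); Gamma_ppp = 0.269115, Gamma_ppq = -0.313967, Gamma_pqq = -0.134557, Gamma_qpp = 0.621411, Gamma_qpq = -0.724980, Gamma_qqq = -0.310706; k1 = (1.490691, 0.474653, -0.123399, -0.284940)
  k2: at (p, q) = (-0.563152, -0.939349), (dp/dtau, dq/dtau) = (1.487606, 0.467529); Gamma_ppp = 0.295442, Gamma_ppq = -0.344683, Gamma_pqq = -0.147721, Gamma_qpp = 0.624809, Gamma_qpq = -0.728944, Gamma_qqq = -0.312404; k2 = (1.487606, 0.467529, -0.142063, -0.300438)
  k3: at (p, q) = (-0.563229, -0.939527), (dp/dtau, dq/dtau) = (1.487140, 0.467142); Gamma_ppp = 0.295426, Gamma_ppq = -0.344664, Gamma_pqq = -0.147713, Gamma_qpp = 0.624720, Gamma_qpq = -0.728840, Gamma_qqq = -0.312360; k3 = (1.487140, 0.467142, -0.142246, -0.300800)
  k4: at (p, q) = (-0.526062, -0.927858), (dp/dtau, dq/dtau) = (1.483579, 0.459613); Gamma_ppp = 0.323325, Gamma_ppq = -0.377212, Gamma_pqq = -0.161662, Gamma_qpp = 0.626190, Gamma_qpq = -0.730555, Gamma_qqq = -0.313095; k4 = (1.483579, 0.459613, -0.163069, -0.315819)
  Y <- Y + (h/6)(k1 + 2k2 + 2k3 + k4): p = -0.5261, q = -0.9279, dp/dtau = 1.4836, dq/dtau = 0.4596
step 4:
  k1: at (p, q) = (-0.526054, -0.927852), (dp/dtau, dq/dtau) = (1.483566, 0.459626); Gamma_ppp = 0.323330, Gamma_ppq = -0.377218, Gamma_pqq = -0.161665, Gamma_qpp = 0.626192, Gamma_qpq = -0.730557, Gamma_qqq = -0.313096; k1 = (1.483566, 0.459626, -0.163047, -0.315772)
  k2: at (p, q) = (-0.488965, -0.916361), (dp/dtau, dq/dtau) = (1.479489, 0.451732); Gamma_ppp = 0.352735, Gamma_ppq = -0.411524, Gamma_pqq = -0.176367, Gamma_qpp = 0.625449, Gamma_qpq = -0.729690, Gamma_qqq = -0.312724; k2 = (1.479489, 0.451732, -0.186038, -0.329872)
  k3: at (p, q) = (-0.489067, -0.916559), (dp/dtau, dq/dtau) = (1.478915, 0.451379); Gamma_ppp = 0.352685, Gamma_ppq = -0.411466, Gamma_pqq = -0.176343, Gamma_qpp = 0.625354, Gamma_qpq = -0.729580, Gamma_qqq = -0.312677; k3 = (1.478915, 0.451379, -0.186111, -0.329998)
  k4: at (p, q) = (-0.452109, -0.905283), (dp/dtau, dq/dtau) = (1.474260, 0.443126); Gamma_ppp = 0.383410, Gamma_ppq = -0.447311, Gamma_pqq = -0.191705, Gamma_qpp = 0.622097, Gamma_qpq = -0.725779, Gamma_qqq = -0.311048; k4 = (1.474260, 0.443126, -0.211234, -0.342735)
  Y <- Y + (h/6)(k1 + 2k2 + 2k3 + k4): p = -0.4521, q = -0.9053, dp/dtau = 1.4742, dq/dtau = 0.4431

Answer: p = -0.4521, q = -0.9053, dp/dtau = 1.4742, dq/dtau = 0.4431


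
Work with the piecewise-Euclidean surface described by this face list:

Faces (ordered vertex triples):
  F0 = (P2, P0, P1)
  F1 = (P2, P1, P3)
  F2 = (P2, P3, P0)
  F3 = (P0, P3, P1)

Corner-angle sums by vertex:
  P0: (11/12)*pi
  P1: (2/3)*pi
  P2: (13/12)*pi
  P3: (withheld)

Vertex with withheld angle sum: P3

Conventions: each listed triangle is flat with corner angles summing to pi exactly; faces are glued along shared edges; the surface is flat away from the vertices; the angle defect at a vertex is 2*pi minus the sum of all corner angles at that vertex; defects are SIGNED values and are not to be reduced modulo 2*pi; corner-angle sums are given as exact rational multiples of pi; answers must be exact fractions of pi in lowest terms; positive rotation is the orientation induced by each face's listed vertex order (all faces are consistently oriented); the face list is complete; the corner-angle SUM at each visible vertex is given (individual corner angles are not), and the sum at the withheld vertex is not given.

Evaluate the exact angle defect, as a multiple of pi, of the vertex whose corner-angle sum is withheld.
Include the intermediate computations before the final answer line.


V = 4, E = 6, F = 4; chi = V - E + F = 2
Gauss-Bonnet: total defect = 2*pi*chi = 4*pi; visible defects sum to (10/3)*pi

Answer: defect(P3) = (2/3)*pi


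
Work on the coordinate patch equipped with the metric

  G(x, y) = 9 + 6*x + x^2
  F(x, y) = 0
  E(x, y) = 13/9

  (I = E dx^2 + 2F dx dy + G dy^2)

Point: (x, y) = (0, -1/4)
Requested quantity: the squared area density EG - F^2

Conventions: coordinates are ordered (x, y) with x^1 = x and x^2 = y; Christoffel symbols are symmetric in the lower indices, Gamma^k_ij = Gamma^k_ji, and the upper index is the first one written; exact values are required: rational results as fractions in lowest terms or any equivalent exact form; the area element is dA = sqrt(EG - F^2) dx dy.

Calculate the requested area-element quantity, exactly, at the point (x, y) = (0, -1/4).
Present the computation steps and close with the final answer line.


E = 13/9, F = 0, G = 9; EG - F^2 = 13

Answer: EG - F^2 = 13


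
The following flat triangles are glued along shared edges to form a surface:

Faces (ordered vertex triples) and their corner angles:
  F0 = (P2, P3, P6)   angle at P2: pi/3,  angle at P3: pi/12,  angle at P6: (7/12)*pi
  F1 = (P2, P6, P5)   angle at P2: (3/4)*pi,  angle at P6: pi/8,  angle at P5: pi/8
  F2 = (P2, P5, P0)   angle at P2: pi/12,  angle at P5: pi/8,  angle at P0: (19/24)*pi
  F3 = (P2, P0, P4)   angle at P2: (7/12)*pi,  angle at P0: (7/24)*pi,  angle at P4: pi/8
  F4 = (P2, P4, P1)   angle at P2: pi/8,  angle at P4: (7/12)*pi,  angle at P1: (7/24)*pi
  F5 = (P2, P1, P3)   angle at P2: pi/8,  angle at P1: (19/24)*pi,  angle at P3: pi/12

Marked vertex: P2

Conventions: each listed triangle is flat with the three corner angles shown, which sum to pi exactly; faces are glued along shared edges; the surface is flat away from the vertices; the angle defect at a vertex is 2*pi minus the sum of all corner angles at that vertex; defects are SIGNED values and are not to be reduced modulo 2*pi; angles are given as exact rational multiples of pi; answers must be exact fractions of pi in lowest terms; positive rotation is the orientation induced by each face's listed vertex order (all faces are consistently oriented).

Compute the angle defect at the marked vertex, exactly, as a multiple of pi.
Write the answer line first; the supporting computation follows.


Answer: defect(P2) = 0

Sum of corner angles at P2: 2*pi
defect = 2*pi - 2*pi


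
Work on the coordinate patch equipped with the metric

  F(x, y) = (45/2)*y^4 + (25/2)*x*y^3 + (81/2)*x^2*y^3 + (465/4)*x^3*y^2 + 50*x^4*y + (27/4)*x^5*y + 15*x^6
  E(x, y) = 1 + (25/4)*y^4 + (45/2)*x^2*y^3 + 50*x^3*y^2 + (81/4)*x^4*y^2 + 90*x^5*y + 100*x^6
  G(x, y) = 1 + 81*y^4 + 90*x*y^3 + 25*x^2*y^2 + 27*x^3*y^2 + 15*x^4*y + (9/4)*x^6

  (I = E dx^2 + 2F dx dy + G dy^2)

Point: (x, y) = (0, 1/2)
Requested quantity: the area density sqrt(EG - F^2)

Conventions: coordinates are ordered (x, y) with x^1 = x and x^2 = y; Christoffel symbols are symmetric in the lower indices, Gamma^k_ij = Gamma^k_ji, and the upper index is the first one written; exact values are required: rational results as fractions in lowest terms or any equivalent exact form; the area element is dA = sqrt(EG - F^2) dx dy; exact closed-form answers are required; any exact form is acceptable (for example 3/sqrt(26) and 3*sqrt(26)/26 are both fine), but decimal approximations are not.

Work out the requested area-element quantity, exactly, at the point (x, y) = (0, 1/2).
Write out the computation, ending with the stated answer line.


E = 89/64, F = 45/32, G = 97/16; EG - F^2 = 413/64

Answer: sqrt(EG - F^2) = sqrt(413)/8


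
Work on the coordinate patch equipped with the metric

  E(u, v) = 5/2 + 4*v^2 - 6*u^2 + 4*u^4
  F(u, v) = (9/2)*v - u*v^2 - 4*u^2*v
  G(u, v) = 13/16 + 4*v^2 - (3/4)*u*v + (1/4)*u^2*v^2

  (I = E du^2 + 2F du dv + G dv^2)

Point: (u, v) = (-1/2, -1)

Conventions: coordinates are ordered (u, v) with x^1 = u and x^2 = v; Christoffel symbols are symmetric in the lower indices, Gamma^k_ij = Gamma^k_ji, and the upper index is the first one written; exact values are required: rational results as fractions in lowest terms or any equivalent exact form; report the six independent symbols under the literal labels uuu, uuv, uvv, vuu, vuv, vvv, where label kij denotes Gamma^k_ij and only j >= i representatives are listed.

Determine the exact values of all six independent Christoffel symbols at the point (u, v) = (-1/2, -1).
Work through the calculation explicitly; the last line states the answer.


E = 21/4, F = -3, G = 9/2 at the point
E_u = 4, E_v = -8, F_u = -5, F_v = 5/2, G_u = 1/2, G_v = -31/4
EG - F^2 = 117/8;  g^inv = (8/117) * [[9/2, 3], [3, 21/4]]
first-kind symbols [ij,l] = (1/2)(d_i g_jl + d_j g_il - d_l g_ij): [uu,u] = E_u/2 = 2, [uu,v] = F_u - E_v/2 = -1, [uv,u] = E_v/2 = -4, [uv,v] = G_u/2 = 1/4, [vv,u] = F_v - G_u/2 = 9/4, [vv,v] = G_v/2 = -31/8
Gamma^u_ij = (G*[ij,u] - F*[ij,v])/(EG - F^2), Gamma^v_ij = (E*[ij,v] - F*[ij,u])/(EG - F^2)

Answer: Gamma_uuu = 16/39, Gamma_uuv = -46/39, Gamma_uvv = -4/39, Gamma_vuu = 2/39, Gamma_vuv = -19/26, Gamma_vvv = -145/156


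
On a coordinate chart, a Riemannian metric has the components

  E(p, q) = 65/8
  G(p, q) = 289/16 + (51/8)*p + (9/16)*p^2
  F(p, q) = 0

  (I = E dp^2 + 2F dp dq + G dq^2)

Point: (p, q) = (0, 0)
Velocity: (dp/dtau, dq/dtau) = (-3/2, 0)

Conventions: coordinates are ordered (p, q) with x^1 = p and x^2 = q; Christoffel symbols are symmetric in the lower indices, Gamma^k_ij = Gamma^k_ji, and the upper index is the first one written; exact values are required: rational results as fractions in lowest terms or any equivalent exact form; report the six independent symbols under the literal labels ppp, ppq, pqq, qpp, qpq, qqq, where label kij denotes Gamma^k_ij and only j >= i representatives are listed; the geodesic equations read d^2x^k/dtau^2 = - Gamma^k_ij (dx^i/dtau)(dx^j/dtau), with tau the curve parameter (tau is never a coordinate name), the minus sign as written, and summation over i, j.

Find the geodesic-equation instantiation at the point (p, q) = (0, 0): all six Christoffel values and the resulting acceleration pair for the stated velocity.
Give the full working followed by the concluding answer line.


E = 65/8, F = 0, G = 289/16 at the point
E_p = 0, E_q = 0, F_p = 0, F_q = 0, G_p = 51/8, G_q = 0
EG - F^2 = 18785/128;  g^inv = (128/18785) * [[289/16, 0], [0, 65/8]]
first-kind symbols [ij,l] = (1/2)(d_i g_jl + d_j g_il - d_l g_ij): [pp,p] = E_p/2 = 0, [pp,q] = F_p - E_q/2 = 0, [pq,p] = E_q/2 = 0, [pq,q] = G_p/2 = 51/16, [qq,p] = F_q - G_p/2 = -51/16, [qq,q] = G_q/2 = 0
Gamma^p_ij = (G*[ij,p] - F*[ij,q])/(EG - F^2), Gamma^q_ij = (E*[ij,q] - F*[ij,p])/(EG - F^2)
Gamma_ppp = 0, Gamma_ppq = 0, Gamma_pqq = -51/130, Gamma_qpp = 0, Gamma_qpq = 3/17, Gamma_qqq = 0
d^2p/dtau^2 = -(Gamma_ppp*(-3/2)^2 + 2*Gamma_ppq*(-3/2)*(0) + Gamma_pqq*(0)^2) = 0
d^2q/dtau^2 = -(Gamma_qpp*(-3/2)^2 + 2*Gamma_qpq*(-3/2)*(0) + Gamma_qqq*(0)^2) = 0

Answer: Gamma_ppp = 0, Gamma_ppq = 0, Gamma_pqq = -51/130, Gamma_qpp = 0, Gamma_qpq = 3/17, Gamma_qqq = 0; accelerations (d^2p/dtau^2, d^2q/dtau^2) = (0, 0)


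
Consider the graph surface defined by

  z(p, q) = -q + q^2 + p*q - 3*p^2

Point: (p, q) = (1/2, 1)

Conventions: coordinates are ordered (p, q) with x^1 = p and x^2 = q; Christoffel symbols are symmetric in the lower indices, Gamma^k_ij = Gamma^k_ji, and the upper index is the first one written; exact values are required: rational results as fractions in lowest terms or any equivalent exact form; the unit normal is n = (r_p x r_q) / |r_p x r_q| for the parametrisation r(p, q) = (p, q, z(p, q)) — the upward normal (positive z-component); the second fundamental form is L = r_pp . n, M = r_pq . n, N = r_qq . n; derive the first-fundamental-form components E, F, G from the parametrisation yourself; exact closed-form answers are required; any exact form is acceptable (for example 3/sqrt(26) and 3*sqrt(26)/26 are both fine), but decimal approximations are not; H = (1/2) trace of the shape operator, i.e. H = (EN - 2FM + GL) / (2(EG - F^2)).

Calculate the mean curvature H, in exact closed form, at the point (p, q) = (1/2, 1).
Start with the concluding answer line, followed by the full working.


Answer: H = -14*sqrt(29)/841

z_p = -2, z_q = 3/2, z_pp = -6, z_pq = 1, z_qq = 2
E = 5, F = -3, G = 13/4; answer radicand W^2 = 29/4
unnormalised second-form numerators: l = -6, m = 1, n = 2; L = l/sqrt(29/4), and similarly M = m/sqrt(W^2), N = n/sqrt(W^2)
H = (E*n - 2*F*m + G*l) / (2*(EG - F^2)*sqrt(W^2)); E*n - 2*F*m + G*l = -7/2, EG - F^2 = 29/4, so H = (-7/29)/sqrt(29/4)


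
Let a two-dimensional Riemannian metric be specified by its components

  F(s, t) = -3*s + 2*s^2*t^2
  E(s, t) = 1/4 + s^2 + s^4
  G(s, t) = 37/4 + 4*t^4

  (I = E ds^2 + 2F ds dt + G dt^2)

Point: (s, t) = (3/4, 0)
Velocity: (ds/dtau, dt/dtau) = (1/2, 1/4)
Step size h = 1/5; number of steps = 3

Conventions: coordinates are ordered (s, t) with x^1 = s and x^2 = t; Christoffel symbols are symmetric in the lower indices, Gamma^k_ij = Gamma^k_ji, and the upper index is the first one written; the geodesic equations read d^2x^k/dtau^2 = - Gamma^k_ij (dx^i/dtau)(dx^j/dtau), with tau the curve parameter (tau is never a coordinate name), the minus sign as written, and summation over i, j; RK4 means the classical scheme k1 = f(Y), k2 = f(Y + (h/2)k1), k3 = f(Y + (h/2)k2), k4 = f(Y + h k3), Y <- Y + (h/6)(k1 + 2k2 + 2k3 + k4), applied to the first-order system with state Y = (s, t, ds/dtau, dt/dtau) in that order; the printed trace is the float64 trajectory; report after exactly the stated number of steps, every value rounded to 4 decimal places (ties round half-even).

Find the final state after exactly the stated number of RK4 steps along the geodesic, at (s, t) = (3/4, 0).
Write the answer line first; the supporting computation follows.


Answer: s = 0.9946, t = 0.1462, ds/dtau = 0.3326, dt/dtau = 0.2356

f(Y) = (ds/dtau, dt/dtau, -Gamma^s_ij Y'^i Y'^j, -Gamma^t_ij Y'^i Y'^j) with the Gammas evaluated at the stage position; h = 0.200000; intermediate values shown to 6 dp
step 0: s = 0.7500, t = 0.0000, ds/dtau = 0.5000, dt/dtau = 0.2500
step 1:
  k1: at (s, t) = (0.750000, 0.000000), (ds/dtau, dt/dtau) = (0.500000, 0.250000); Gamma_sss = 1.485569, Gamma_sst = 0.000000, Gamma_stt = 0.000000, Gamma_tss = 0.037030, Gamma_tst = 0.000000, Gamma_ttt = 0.000000; k1 = (0.500000, 0.250000, -0.371392, -0.009258)
  k2: at (s, t) = (0.800000, 0.025000), (ds/dtau, dt/dtau) = (0.462861, 0.249074); Gamma_sss = 1.544929, Gamma_sst = 0.000000, Gamma_stt = 0.094539, Gamma_tss = 0.076605, Gamma_tst = 0.000000, Gamma_ttt = 0.024534; k2 = (0.462861, 0.249074, -0.336851, -0.017934)
  k3: at (s, t) = (0.796286, 0.024907), (ds/dtau, dt/dtau) = (0.466315, 0.248207); Gamma_sss = 1.541378, Gamma_sst = 0.000000, Gamma_stt = 0.094392, Gamma_tss = 0.073827, Gamma_tst = 0.000000, Gamma_ttt = 0.024383; k3 = (0.466315, 0.248207, -0.340987, -0.017556)
  k4: at (s, t) = (0.843263, 0.049641), (ds/dtau, dt/dtau) = (0.431803, 0.246489); Gamma_sss = 1.577618, Gamma_sst = 0.000000, Gamma_stt = 0.182116, Gamma_tss = 0.107440, Gamma_tst = 0.000000, Gamma_ttt = 0.049844; k4 = (0.431803, 0.246489, -0.305217, -0.023061)
  Y <- Y + (h/6)(k1 + 2k2 + 2k3 + k4): s = 0.8430, t = 0.0497, ds/dtau = 0.4323, dt/dtau = 0.2466
step 2:
  k1: at (s, t) = (0.843005, 0.049702), (ds/dtau, dt/dtau) = (0.432257, 0.246557); Gamma_sss = 1.577474, Gamma_sst = 0.000000, Gamma_stt = 0.182374, Gamma_tss = 0.107270, Gamma_tst = 0.000000, Gamma_ttt = 0.049899; k1 = (0.432257, 0.246557, -0.305832, -0.023076)
  k2: at (s, t) = (0.886231, 0.074357), (ds/dtau, dt/dtau) = (0.401674, 0.244249); Gamma_sss = 1.595032, Gamma_sst = 0.000000, Gamma_stt = 0.262624, Gamma_tss = 0.134749, Gamma_tst = 0.000000, Gamma_ttt = 0.075593; k2 = (0.401674, 0.244249, -0.273013, -0.026250)
  k3: at (s, t) = (0.883173, 0.074127), (ds/dtau, dt/dtau) = (0.404956, 0.243932); Gamma_sss = 1.594264, Gamma_sst = 0.000000, Gamma_stt = 0.262560, Gamma_tss = 0.132947, Gamma_tst = 0.000000, Gamma_ttt = 0.075314; k3 = (0.404956, 0.243932, -0.277065, -0.026283)
  k4: at (s, t) = (0.923996, 0.098488), (ds/dtau, dt/dtau) = (0.376844, 0.241300); Gamma_sss = 1.599738, Gamma_sst = 0.000000, Gamma_stt = 0.334629, Gamma_tss = 0.156081, Gamma_tst = 0.000000, Gamma_ttt = 0.100503; k4 = (0.376844, 0.241300, -0.246665, -0.028017)
  Y <- Y + (h/6)(k1 + 2k2 + 2k3 + k4): s = 0.9238, t = 0.0985, ds/dtau = 0.3772, dt/dtau = 0.2414
step 3:
  k1: at (s, t) = (0.923750, 0.098509), (ds/dtau, dt/dtau) = (0.377169, 0.241351); Gamma_sss = 1.599737, Gamma_sst = 0.000000, Gamma_stt = 0.334786, Gamma_tss = 0.155954, Gamma_tst = 0.000000, Gamma_ttt = 0.100523; k1 = (0.377169, 0.241351, -0.247074, -0.028041)
  k2: at (s, t) = (0.961467, 0.122644), (ds/dtau, dt/dtau) = (0.352461, 0.238547); Gamma_sss = 1.596116, Gamma_sst = 0.000000, Gamma_stt = 0.399392, Gamma_tss = 0.174826, Gamma_tst = 0.000000, Gamma_ttt = 0.124924; k2 = (0.352461, 0.238547, -0.221011, -0.028827)
  k3: at (s, t) = (0.958997, 0.122364), (ds/dtau, dt/dtau) = (0.355068, 0.238469); Gamma_sss = 1.596567, Gamma_sst = 0.000000, Gamma_stt = 0.399593, Gamma_tss = 0.173688, Gamma_tst = 0.000000, Gamma_ttt = 0.124667; k3 = (0.355068, 0.238469, -0.224008, -0.028987)
  k4: at (s, t) = (0.994764, 0.146203), (ds/dtau, dt/dtau) = (0.332367, 0.235554); Gamma_sss = 1.587052, Gamma_sst = 0.000000, Gamma_stt = 0.457161, Gamma_tss = 0.189599, Gamma_tst = 0.000000, Gamma_ttt = 0.148075; k4 = (0.332367, 0.235554, -0.200684, -0.029161)
  Y <- Y + (h/6)(k1 + 2k2 + 2k3 + k4): s = 0.9946, t = 0.1462, ds/dtau = 0.3326, dt/dtau = 0.2356


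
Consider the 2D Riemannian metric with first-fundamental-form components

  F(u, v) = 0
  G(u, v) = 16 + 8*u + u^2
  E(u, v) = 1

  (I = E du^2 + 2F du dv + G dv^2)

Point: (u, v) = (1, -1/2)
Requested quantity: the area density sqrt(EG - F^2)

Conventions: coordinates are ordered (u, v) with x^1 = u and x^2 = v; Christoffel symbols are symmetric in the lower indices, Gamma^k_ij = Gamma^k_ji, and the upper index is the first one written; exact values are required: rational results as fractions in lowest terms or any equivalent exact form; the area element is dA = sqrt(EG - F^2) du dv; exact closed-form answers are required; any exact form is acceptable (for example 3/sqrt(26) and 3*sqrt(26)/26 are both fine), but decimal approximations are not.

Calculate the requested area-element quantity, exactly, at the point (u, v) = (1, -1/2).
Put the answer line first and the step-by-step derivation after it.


Answer: sqrt(EG - F^2) = 5

E = 1, F = 0, G = 25; EG - F^2 = 25


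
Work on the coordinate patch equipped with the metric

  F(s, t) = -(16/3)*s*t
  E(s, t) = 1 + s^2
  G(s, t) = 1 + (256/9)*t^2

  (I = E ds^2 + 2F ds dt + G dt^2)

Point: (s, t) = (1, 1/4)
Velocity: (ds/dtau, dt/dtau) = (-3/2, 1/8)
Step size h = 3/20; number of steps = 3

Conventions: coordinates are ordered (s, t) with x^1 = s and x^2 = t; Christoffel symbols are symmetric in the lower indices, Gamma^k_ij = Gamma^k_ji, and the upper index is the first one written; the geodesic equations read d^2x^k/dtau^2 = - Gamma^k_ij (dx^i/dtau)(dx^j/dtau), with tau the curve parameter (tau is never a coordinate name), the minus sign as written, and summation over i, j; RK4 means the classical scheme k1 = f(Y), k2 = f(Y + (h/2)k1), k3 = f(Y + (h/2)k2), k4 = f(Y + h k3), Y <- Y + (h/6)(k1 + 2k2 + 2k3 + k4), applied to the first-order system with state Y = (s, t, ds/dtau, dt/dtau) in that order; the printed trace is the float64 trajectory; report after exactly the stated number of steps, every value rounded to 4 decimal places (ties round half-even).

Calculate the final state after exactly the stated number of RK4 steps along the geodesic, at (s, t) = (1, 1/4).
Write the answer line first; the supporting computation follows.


Answer: s = 0.2819, t = 0.3880, ds/dtau = -1.6510, dt/dtau = 0.4742

f(Y) = (ds/dtau, dt/dtau, -Gamma^s_ij Y'^i Y'^j, -Gamma^t_ij Y'^i Y'^j) with the Gammas evaluated at the stage position; h = 0.150000; intermediate values shown to 6 dp
step 0: s = 1.0000, t = 0.2500, ds/dtau = -1.5000, dt/dtau = 0.1250
step 1:
  k1: at (s, t) = (1.000000, 0.250000), (ds/dtau, dt/dtau) = (-1.500000, 0.125000); Gamma_sss = 0.264706, Gamma_sst = 0.000000, Gamma_stt = -1.411765, Gamma_tss = -0.352941, Gamma_tst = 0.000000, Gamma_ttt = 1.882353; k1 = (-1.500000, 0.125000, -0.573529, 0.764706)
  k2: at (s, t) = (0.887500, 0.259375), (ds/dtau, dt/dtau) = (-1.543015, 0.182353); Gamma_sss = 0.239783, Gamma_sst = 0.000000, Gamma_stt = -1.278841, Gamma_tss = -0.373746, Gamma_tst = 0.000000, Gamma_ttt = 1.993311; k2 = (-1.543015, 0.182353, -0.528373, 0.823567)
  k3: at (s, t) = (0.884274, 0.263676), (ds/dtau, dt/dtau) = (-1.539628, 0.186767); Gamma_sss = 0.235207, Gamma_sst = 0.000000, Gamma_stt = -1.254440, Gamma_tss = -0.374054, Gamma_tst = 0.000000, Gamma_ttt = 1.994955; k3 = (-1.539628, 0.186767, -0.513791, 0.817090)
  k4: at (s, t) = (0.769056, 0.278015), (ds/dtau, dt/dtau) = (-1.577069, 0.247563); Gamma_sss = 0.202918, Gamma_sst = 0.000000, Gamma_stt = -1.082228, Gamma_tss = -0.391228, Gamma_tst = 0.000000, Gamma_ttt = 2.086547; k4 = (-1.577069, 0.247563, -0.438359, 0.845160)
  Y <- Y + (h/6)(k1 + 2k2 + 2k3 + k4): s = 0.7689, t = 0.2778, ds/dtau = -1.5774, dt/dtau = 0.2473
step 2:
  k1: at (s, t) = (0.768941, 0.277770), (ds/dtau, dt/dtau) = (-1.577405, 0.247279); Gamma_sss = 0.203105, Gamma_sst = 0.000000, Gamma_stt = -1.083225, Gamma_tss = -0.391301, Gamma_tst = 0.000000, Gamma_ttt = 2.086938; k1 = (-1.577405, 0.247279, -0.439130, 0.846028)
  k2: at (s, t) = (0.650636, 0.296316), (ds/dtau, dt/dtau) = (-1.610340, 0.310732); Gamma_sss = 0.165943, Gamma_sst = 0.000000, Gamma_stt = -0.885029, Gamma_tss = -0.403065, Gamma_tst = 0.000000, Gamma_ttt = 2.149678; k2 = (-1.610340, 0.310732, -0.344869, 0.837665)
  k3: at (s, t) = (0.648166, 0.301075), (ds/dtau, dt/dtau) = (-1.603271, 0.310104); Gamma_sss = 0.162102, Gamma_sst = 0.000000, Gamma_stt = -0.864546, Gamma_tss = -0.401584, Gamma_tst = 0.000000, Gamma_ttt = 2.141782; k3 = (-1.603271, 0.310104, -0.333541, 0.826299)
  k4: at (s, t) = (0.528451, 0.324286), (ds/dtau, dt/dtau) = (-1.627437, 0.371224); Gamma_sss = 0.123744, Gamma_sst = 0.000000, Gamma_stt = -0.659968, Gamma_tss = -0.404992, Gamma_tst = 0.000000, Gamma_ttt = 2.159958; k4 = (-1.627437, 0.371224, -0.236794, 0.774983)
  Y <- Y + (h/6)(k1 + 2k2 + 2k3 + k4): s = 0.5281, t = 0.3243, ds/dtau = -1.6282, dt/dtau = 0.3710
step 3:
  k1: at (s, t) = (0.528140, 0.324275), (ds/dtau, dt/dtau) = (-1.628224, 0.371003); Gamma_sss = 0.123687, Gamma_sst = 0.000000, Gamma_stt = -0.659663, Gamma_tss = -0.405029, Gamma_tst = 0.000000, Gamma_ttt = 2.160154; k1 = (-1.628224, 0.371003, -0.237110, 0.776447)
  k2: at (s, t) = (0.406023, 0.352100), (ds/dtau, dt/dtau) = (-1.646007, 0.429236); Gamma_sss = 0.086549, Gamma_sst = 0.000000, Gamma_stt = -0.461596, Gamma_tss = -0.400293, Gamma_tst = 0.000000, Gamma_ttt = 2.134893; k2 = (-1.646007, 0.429236, -0.149445, 0.691187)
  k3: at (s, t) = (0.404689, 0.356467), (ds/dtau, dt/dtau) = (-1.639432, 0.422842); Gamma_sss = 0.084695, Gamma_sst = 0.000000, Gamma_stt = -0.451708, Gamma_tss = -0.397884, Gamma_tst = 0.000000, Gamma_ttt = 2.122046; k3 = (-1.639432, 0.422842, -0.146875, 0.689995)
  k4: at (s, t) = (0.282225, 0.387701), (ds/dtau, dt/dtau) = (-1.650255, 0.474502); Gamma_sss = 0.052701, Gamma_sst = 0.000000, Gamma_stt = -0.281073, Gamma_tss = -0.386118, Gamma_tst = 0.000000, Gamma_ttt = 2.059299; k4 = (-1.650255, 0.474502, -0.080239, 0.587877)
  Y <- Y + (h/6)(k1 + 2k2 + 2k3 + k4): s = 0.2819, t = 0.3880, ds/dtau = -1.6510, dt/dtau = 0.4742
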